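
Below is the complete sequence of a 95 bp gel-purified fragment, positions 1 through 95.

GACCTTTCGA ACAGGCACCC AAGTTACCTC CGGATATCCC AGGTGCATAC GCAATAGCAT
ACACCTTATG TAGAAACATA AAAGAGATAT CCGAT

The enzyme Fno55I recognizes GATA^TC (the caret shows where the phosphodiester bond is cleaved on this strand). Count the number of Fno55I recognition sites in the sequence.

2

GATATC occurs starting at positions 33, 86.
Fno55I cuts at 2 sites.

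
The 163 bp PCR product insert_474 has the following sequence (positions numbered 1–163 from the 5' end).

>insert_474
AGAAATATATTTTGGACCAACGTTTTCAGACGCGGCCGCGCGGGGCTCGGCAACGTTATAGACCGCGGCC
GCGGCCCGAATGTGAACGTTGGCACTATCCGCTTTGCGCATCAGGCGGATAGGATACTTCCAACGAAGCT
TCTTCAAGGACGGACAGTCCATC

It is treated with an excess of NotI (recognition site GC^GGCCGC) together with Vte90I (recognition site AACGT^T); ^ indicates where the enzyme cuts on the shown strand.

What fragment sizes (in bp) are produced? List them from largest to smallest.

NotI sites (GCGGCCGC) start at positions 32, 65.
NotI cuts after base 2 of each site, so after positions 33, 66.
Vte90I sites (AACGTT) start at positions 19, 52, 85.
Vte90I cuts after base 5 of each site (before the last base), so after positions 23, 56, 89.
Combined cut positions: 23, 33, 56, 66, 89.
Linear molecule, 5 cuts → 6 fragments:
  1–23 → 23 bp
  24–33 → 10 bp
  34–56 → 23 bp
  57–66 → 10 bp
  67–89 → 23 bp
  90–163 → 74 bp
Sorted largest to smallest: 74, 23, 23, 23, 10, 10 bp.

74, 23, 23, 23, 10, 10 bp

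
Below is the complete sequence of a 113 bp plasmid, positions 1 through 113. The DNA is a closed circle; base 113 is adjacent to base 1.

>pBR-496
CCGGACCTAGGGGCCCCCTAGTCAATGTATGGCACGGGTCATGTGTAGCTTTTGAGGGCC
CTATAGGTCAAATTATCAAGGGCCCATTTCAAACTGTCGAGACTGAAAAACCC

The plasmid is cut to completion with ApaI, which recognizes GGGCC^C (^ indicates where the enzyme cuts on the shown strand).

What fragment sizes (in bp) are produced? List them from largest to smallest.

45, 44, 24 bp

ApaI sites (GGGCCC) start at positions 11, 56, 80.
ApaI cuts after base 5 of each site (before the last base), so after positions 15, 60, 84.
Circular molecule, 3 cuts → 3 fragments:
  16–60 → 45 bp
  61–84 → 24 bp
  85–113 then 1–15 → 29 + 15 = 44 bp
Sorted largest to smallest: 45, 44, 24 bp.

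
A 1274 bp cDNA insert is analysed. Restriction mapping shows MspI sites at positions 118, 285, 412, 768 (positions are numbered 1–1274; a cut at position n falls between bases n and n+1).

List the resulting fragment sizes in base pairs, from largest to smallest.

Linear molecule, 4 cuts → 5 fragments:
  118 − 0 = 118 bp
  285 − 118 = 167 bp
  412 − 285 = 127 bp
  768 − 412 = 356 bp
  1274 − 768 = 506 bp
Sorted largest to smallest: 506, 356, 167, 127, 118 bp.

506, 356, 167, 127, 118 bp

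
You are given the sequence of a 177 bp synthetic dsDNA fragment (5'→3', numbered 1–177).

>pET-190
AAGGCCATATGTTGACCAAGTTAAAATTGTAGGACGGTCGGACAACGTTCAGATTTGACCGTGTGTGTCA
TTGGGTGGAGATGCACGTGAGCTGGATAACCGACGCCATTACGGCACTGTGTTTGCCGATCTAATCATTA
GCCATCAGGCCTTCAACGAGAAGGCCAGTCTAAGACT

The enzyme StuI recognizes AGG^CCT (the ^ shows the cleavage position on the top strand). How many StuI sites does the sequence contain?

AGGCCT occurs starting at position 147.
StuI cuts at 1 site.

1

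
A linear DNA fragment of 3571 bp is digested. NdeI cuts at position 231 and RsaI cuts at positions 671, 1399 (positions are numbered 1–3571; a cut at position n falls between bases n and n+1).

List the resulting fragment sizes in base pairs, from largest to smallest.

Combined cut positions (sorted): 231, 671, 1399.
Linear molecule, 3 cuts → 4 fragments:
  231 − 0 = 231 bp
  671 − 231 = 440 bp
  1399 − 671 = 728 bp
  3571 − 1399 = 2172 bp
Sorted largest to smallest: 2172, 728, 440, 231 bp.

2172, 728, 440, 231 bp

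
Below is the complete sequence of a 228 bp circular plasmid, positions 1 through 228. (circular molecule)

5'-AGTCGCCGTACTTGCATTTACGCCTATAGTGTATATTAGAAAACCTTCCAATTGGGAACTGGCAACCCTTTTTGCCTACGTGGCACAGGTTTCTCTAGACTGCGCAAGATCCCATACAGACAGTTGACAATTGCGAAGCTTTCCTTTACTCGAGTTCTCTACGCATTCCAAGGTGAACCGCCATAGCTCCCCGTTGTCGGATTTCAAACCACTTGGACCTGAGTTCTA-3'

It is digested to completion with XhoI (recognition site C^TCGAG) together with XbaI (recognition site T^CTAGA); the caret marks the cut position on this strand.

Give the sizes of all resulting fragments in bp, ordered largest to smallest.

The XhoI site (CTCGAG) starts at position 149.
XhoI cuts after the first base of each site, so after position 149.
The XbaI site (TCTAGA) starts at position 94.
XbaI cuts after the first base of each site, so after position 94.
Combined cut positions: 94, 149.
Circular molecule, 2 cuts → 2 fragments:
  95–149 → 55 bp
  150–228 then 1–94 → 79 + 94 = 173 bp
Sorted largest to smallest: 173, 55 bp.

173, 55 bp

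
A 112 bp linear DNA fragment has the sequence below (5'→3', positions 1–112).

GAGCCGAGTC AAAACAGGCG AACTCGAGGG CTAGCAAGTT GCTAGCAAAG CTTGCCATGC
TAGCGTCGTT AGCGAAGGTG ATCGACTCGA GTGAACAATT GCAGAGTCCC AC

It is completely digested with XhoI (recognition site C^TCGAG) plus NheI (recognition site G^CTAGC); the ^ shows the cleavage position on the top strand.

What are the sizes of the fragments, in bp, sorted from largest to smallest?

27, 26, 23, 18, 11, 7 bp

XhoI sites (CTCGAG) start at positions 23, 86.
XhoI cuts after the first base of each site, so after positions 23, 86.
NheI sites (GCTAGC) start at positions 30, 41, 59.
NheI cuts after the first base of each site, so after positions 30, 41, 59.
Combined cut positions: 23, 30, 41, 59, 86.
Linear molecule, 5 cuts → 6 fragments:
  1–23 → 23 bp
  24–30 → 7 bp
  31–41 → 11 bp
  42–59 → 18 bp
  60–86 → 27 bp
  87–112 → 26 bp
Sorted largest to smallest: 27, 26, 23, 18, 11, 7 bp.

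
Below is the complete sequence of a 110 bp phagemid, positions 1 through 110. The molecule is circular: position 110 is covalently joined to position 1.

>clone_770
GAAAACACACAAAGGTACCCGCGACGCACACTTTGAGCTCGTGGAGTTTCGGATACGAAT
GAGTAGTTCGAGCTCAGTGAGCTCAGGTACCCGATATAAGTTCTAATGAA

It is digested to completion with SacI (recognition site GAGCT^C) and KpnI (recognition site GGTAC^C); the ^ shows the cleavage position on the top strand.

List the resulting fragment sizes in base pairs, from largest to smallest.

38, 35, 21, 9, 7 bp

SacI sites (GAGCTC) start at positions 35, 70, 79.
SacI cuts after base 5 of each site (before the last base), so after positions 39, 74, 83.
KpnI sites (GGTACC) start at positions 14, 86.
KpnI cuts after base 5 of each site (before the last base), so after positions 18, 90.
Combined cut positions: 18, 39, 74, 83, 90.
Circular molecule, 5 cuts → 5 fragments:
  19–39 → 21 bp
  40–74 → 35 bp
  75–83 → 9 bp
  84–90 → 7 bp
  91–110 then 1–18 → 20 + 18 = 38 bp
Sorted largest to smallest: 38, 35, 21, 9, 7 bp.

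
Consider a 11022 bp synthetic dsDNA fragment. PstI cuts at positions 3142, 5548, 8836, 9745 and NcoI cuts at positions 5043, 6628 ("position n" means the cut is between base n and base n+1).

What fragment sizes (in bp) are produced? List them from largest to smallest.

3142, 2208, 1901, 1277, 1080, 909, 505 bp

Combined cut positions (sorted): 3142, 5043, 5548, 6628, 8836, 9745.
Linear molecule, 6 cuts → 7 fragments:
  3142 − 0 = 3142 bp
  5043 − 3142 = 1901 bp
  5548 − 5043 = 505 bp
  6628 − 5548 = 1080 bp
  8836 − 6628 = 2208 bp
  9745 − 8836 = 909 bp
  11022 − 9745 = 1277 bp
Sorted largest to smallest: 3142, 2208, 1901, 1277, 1080, 909, 505 bp.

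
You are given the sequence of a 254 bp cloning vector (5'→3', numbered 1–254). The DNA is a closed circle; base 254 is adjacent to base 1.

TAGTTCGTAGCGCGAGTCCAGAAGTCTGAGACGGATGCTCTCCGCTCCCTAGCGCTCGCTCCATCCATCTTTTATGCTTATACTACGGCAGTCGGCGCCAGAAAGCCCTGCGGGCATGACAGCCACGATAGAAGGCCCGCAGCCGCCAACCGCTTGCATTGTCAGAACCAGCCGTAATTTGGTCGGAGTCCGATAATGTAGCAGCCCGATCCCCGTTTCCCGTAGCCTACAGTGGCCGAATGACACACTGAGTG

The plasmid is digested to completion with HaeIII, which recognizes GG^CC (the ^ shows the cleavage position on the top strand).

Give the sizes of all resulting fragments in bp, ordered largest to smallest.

154, 100 bp

HaeIII sites (GGCC) start at positions 134, 234.
HaeIII cuts after base 2 of each site, so after positions 135, 235.
Circular molecule, 2 cuts → 2 fragments:
  136–235 → 100 bp
  236–254 then 1–135 → 19 + 135 = 154 bp
Sorted largest to smallest: 154, 100 bp.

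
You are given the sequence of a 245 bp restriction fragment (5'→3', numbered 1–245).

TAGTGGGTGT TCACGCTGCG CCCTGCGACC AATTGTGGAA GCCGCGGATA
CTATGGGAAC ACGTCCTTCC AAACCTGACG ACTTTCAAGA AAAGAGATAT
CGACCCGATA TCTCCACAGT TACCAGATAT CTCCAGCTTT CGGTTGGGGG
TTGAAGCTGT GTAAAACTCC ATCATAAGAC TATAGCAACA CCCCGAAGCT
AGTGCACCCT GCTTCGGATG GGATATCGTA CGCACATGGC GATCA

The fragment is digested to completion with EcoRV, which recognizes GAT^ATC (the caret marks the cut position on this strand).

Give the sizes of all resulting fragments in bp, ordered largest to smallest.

EcoRV sites (GATATC) start at positions 96, 107, 126, 222.
EcoRV cuts after base 3 of each site, so after positions 98, 109, 128, 224.
Linear molecule, 4 cuts → 5 fragments:
  1–98 → 98 bp
  99–109 → 11 bp
  110–128 → 19 bp
  129–224 → 96 bp
  225–245 → 21 bp
Sorted largest to smallest: 98, 96, 21, 19, 11 bp.

98, 96, 21, 19, 11 bp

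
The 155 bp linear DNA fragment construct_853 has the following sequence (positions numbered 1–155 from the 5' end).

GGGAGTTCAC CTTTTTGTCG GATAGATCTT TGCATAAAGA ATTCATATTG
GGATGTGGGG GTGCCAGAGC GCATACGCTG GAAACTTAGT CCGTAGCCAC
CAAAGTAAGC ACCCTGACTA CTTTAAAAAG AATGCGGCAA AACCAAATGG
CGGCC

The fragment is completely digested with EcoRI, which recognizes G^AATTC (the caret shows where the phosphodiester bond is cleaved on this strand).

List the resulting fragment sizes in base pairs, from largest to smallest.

The EcoRI site (GAATTC) starts at position 39.
EcoRI cuts after the first base of each site, so after position 39.
Linear molecule, 1 cut → 2 fragments:
  1–39 → 39 bp
  40–155 → 116 bp
Sorted largest to smallest: 116, 39 bp.

116, 39 bp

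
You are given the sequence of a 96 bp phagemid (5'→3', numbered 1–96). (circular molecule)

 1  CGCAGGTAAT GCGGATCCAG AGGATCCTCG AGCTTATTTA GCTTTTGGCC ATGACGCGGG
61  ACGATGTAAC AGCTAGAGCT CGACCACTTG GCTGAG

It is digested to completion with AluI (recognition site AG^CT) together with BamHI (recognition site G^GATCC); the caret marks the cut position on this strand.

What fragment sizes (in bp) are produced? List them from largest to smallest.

31, 31, 10, 9, 9, 6 bp

AluI sites (AGCT) start at positions 31, 40, 71, 77.
AluI cuts after base 2 of each site, so after positions 32, 41, 72, 78.
BamHI sites (GGATCC) start at positions 13, 22.
BamHI cuts after the first base of each site, so after positions 13, 22.
Combined cut positions: 13, 22, 32, 41, 72, 78.
Circular molecule, 6 cuts → 6 fragments:
  14–22 → 9 bp
  23–32 → 10 bp
  33–41 → 9 bp
  42–72 → 31 bp
  73–78 → 6 bp
  79–96 then 1–13 → 18 + 13 = 31 bp
Sorted largest to smallest: 31, 31, 10, 9, 9, 6 bp.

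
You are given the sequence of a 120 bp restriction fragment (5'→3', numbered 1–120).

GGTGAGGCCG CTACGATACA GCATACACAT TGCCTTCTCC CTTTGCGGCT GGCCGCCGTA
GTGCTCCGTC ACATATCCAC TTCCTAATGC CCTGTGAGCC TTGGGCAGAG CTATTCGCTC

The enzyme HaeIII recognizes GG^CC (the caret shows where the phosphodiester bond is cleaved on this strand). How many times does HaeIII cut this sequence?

2

GGCC occurs starting at positions 6, 51.
HaeIII cuts at 2 sites.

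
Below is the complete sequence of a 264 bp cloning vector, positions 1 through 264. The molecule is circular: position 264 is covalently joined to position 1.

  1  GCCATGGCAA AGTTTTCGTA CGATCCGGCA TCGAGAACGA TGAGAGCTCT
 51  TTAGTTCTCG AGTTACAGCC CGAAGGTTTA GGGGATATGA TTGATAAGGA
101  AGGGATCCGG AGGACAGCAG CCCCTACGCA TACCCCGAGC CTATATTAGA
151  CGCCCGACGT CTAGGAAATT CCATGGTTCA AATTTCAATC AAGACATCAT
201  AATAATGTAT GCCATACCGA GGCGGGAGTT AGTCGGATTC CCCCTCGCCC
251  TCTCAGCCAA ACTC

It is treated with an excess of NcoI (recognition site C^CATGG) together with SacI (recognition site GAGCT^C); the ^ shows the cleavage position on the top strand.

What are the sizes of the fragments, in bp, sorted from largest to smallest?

NcoI sites (CCATGG) start at positions 2, 171.
NcoI cuts after the first base of each site, so after positions 2, 171.
The SacI site (GAGCTC) starts at position 44.
SacI cuts after base 5 of each site (before the last base), so after position 48.
Combined cut positions: 2, 48, 171.
Circular molecule, 3 cuts → 3 fragments:
  3–48 → 46 bp
  49–171 → 123 bp
  172–264 then 1–2 → 93 + 2 = 95 bp
Sorted largest to smallest: 123, 95, 46 bp.

123, 95, 46 bp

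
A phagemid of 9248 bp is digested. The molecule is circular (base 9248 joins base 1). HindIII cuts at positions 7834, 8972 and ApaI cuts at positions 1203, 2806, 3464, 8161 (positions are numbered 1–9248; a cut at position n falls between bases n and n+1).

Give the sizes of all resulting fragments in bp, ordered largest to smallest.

Combined cut positions (sorted): 1203, 2806, 3464, 7834, 8161, 8972.
Circular molecule, 6 cuts → 6 fragments:
  2806 − 1203 = 1603 bp
  3464 − 2806 = 658 bp
  7834 − 3464 = 4370 bp
  8161 − 7834 = 327 bp
  8972 − 8161 = 811 bp
  wrap: 9248 − 8972 + 1203 = 1479 bp
Sorted largest to smallest: 4370, 1603, 1479, 811, 658, 327 bp.

4370, 1603, 1479, 811, 658, 327 bp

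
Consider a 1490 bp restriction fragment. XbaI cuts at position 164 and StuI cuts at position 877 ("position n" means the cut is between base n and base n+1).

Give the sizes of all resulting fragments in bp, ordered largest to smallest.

Combined cut positions (sorted): 164, 877.
Linear molecule, 2 cuts → 3 fragments:
  164 − 0 = 164 bp
  877 − 164 = 713 bp
  1490 − 877 = 613 bp
Sorted largest to smallest: 713, 613, 164 bp.

713, 613, 164 bp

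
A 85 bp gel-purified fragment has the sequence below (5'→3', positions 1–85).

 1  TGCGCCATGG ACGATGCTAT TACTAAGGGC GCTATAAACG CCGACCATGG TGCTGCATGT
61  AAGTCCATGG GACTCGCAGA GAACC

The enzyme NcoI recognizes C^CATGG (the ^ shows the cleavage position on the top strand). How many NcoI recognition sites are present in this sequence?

CCATGG occurs starting at positions 5, 45, 65.
NcoI cuts at 3 sites.

3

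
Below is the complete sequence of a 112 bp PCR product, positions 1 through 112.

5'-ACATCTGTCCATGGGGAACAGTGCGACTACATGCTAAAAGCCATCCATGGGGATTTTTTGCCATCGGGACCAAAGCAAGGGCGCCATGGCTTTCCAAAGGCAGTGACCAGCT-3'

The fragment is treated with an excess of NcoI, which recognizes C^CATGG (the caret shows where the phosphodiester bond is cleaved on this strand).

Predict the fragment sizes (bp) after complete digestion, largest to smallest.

39, 36, 28, 9 bp

NcoI sites (CCATGG) start at positions 9, 45, 84.
NcoI cuts after the first base of each site, so after positions 9, 45, 84.
Linear molecule, 3 cuts → 4 fragments:
  1–9 → 9 bp
  10–45 → 36 bp
  46–84 → 39 bp
  85–112 → 28 bp
Sorted largest to smallest: 39, 36, 28, 9 bp.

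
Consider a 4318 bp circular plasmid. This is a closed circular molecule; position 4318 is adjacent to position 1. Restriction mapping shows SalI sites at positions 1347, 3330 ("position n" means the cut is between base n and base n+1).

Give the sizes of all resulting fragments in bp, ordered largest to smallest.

Circular molecule, 2 cuts → 2 fragments:
  3330 − 1347 = 1983 bp
  wrap: 4318 − 3330 + 1347 = 2335 bp
Sorted largest to smallest: 2335, 1983 bp.

2335, 1983 bp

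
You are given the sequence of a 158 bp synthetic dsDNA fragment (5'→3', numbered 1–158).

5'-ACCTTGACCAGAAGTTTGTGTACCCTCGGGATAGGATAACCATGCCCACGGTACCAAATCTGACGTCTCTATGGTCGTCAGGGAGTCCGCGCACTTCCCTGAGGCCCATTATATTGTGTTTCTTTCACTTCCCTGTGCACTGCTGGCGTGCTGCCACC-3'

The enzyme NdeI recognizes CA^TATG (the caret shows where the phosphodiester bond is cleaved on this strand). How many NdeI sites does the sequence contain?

No occurrence of CATATG is present in the sequence.
NdeI does not cut: 0 sites.

0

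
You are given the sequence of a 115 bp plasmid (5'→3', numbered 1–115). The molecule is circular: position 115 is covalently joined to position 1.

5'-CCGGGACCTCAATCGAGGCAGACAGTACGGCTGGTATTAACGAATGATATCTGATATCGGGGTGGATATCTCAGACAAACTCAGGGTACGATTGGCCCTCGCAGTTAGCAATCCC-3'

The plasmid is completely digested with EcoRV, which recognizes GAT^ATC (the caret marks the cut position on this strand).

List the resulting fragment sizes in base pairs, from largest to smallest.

EcoRV sites (GATATC) start at positions 46, 53, 65.
EcoRV cuts after base 3 of each site, so after positions 48, 55, 67.
Circular molecule, 3 cuts → 3 fragments:
  49–55 → 7 bp
  56–67 → 12 bp
  68–115 then 1–48 → 48 + 48 = 96 bp
Sorted largest to smallest: 96, 12, 7 bp.

96, 12, 7 bp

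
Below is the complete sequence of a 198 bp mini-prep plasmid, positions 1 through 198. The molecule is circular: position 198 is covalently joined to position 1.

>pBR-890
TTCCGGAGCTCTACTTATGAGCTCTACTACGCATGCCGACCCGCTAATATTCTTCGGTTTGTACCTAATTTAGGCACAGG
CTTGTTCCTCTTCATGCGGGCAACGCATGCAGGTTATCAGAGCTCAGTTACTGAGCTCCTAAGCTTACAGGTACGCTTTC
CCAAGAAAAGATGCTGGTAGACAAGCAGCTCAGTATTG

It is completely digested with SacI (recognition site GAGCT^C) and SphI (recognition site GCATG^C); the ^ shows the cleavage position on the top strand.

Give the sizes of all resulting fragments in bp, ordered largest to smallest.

SacI sites (GAGCTC) start at positions 6, 19, 120, 133.
SacI cuts after base 5 of each site (before the last base), so after positions 10, 23, 124, 137.
SphI sites (GCATGC) start at positions 31, 105.
SphI cuts after base 5 of each site (before the last base), so after positions 35, 109.
Combined cut positions: 10, 23, 35, 109, 124, 137.
Circular molecule, 6 cuts → 6 fragments:
  11–23 → 13 bp
  24–35 → 12 bp
  36–109 → 74 bp
  110–124 → 15 bp
  125–137 → 13 bp
  138–198 then 1–10 → 61 + 10 = 71 bp
Sorted largest to smallest: 74, 71, 15, 13, 13, 12 bp.

74, 71, 15, 13, 13, 12 bp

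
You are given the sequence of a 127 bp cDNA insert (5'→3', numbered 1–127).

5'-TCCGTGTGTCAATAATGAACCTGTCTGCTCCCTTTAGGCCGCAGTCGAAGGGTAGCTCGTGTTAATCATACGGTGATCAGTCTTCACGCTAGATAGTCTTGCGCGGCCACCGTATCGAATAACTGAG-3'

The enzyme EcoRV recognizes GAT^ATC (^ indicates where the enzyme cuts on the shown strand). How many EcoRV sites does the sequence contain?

No occurrence of GATATC is present in the sequence.
EcoRV does not cut: 0 sites.

0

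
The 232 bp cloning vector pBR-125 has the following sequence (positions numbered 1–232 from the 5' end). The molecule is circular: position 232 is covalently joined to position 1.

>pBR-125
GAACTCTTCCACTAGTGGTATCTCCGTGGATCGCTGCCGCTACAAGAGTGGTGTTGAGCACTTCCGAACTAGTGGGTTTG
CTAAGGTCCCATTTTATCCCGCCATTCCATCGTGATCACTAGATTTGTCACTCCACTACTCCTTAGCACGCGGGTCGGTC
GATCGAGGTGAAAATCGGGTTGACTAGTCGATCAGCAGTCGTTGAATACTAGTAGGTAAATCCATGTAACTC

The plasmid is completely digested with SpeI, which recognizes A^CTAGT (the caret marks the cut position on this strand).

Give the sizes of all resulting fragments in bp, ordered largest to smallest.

SpeI sites (ACTAGT) start at positions 11, 68, 183, 208.
SpeI cuts after the first base of each site, so after positions 11, 68, 183, 208.
Circular molecule, 4 cuts → 4 fragments:
  12–68 → 57 bp
  69–183 → 115 bp
  184–208 → 25 bp
  209–232 then 1–11 → 24 + 11 = 35 bp
Sorted largest to smallest: 115, 57, 35, 25 bp.

115, 57, 35, 25 bp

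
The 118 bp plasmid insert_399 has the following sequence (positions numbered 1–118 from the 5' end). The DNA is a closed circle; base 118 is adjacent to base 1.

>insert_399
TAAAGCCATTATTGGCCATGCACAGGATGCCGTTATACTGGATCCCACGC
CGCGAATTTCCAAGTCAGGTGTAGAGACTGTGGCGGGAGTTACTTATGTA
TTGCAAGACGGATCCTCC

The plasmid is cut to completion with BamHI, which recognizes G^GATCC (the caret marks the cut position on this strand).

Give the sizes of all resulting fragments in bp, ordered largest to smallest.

70, 48 bp

BamHI sites (GGATCC) start at positions 40, 110.
BamHI cuts after the first base of each site, so after positions 40, 110.
Circular molecule, 2 cuts → 2 fragments:
  41–110 → 70 bp
  111–118 then 1–40 → 8 + 40 = 48 bp
Sorted largest to smallest: 70, 48 bp.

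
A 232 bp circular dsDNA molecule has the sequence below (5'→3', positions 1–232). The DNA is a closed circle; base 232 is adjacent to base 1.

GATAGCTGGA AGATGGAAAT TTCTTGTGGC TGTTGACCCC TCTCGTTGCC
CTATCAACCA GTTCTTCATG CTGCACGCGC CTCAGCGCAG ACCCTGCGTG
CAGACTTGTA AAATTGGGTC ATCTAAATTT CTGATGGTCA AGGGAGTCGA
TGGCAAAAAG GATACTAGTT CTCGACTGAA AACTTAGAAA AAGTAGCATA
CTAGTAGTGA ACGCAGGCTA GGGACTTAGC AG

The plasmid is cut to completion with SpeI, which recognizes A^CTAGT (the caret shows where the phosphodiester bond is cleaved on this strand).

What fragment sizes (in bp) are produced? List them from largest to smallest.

196, 36 bp

SpeI sites (ACTAGT) start at positions 164, 200.
SpeI cuts after the first base of each site, so after positions 164, 200.
Circular molecule, 2 cuts → 2 fragments:
  165–200 → 36 bp
  201–232 then 1–164 → 32 + 164 = 196 bp
Sorted largest to smallest: 196, 36 bp.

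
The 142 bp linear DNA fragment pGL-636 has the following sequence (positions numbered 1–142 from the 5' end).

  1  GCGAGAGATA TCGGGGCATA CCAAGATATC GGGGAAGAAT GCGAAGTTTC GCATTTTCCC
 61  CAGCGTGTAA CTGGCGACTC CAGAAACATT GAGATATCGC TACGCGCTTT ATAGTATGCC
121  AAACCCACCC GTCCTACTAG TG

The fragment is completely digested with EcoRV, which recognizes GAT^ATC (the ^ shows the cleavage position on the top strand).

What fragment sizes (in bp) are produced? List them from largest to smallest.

EcoRV sites (GATATC) start at positions 7, 25, 93.
EcoRV cuts after base 3 of each site, so after positions 9, 27, 95.
Linear molecule, 3 cuts → 4 fragments:
  1–9 → 9 bp
  10–27 → 18 bp
  28–95 → 68 bp
  96–142 → 47 bp
Sorted largest to smallest: 68, 47, 18, 9 bp.

68, 47, 18, 9 bp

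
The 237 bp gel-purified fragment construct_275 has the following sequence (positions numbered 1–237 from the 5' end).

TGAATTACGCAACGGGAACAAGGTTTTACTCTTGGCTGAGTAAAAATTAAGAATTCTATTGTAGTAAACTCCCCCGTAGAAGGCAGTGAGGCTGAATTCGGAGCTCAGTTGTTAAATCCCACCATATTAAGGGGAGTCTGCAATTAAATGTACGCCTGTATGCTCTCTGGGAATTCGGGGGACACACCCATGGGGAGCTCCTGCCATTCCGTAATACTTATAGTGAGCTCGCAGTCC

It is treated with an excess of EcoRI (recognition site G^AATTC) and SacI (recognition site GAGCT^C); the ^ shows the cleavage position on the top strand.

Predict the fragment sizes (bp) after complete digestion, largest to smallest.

66, 51, 43, 30, 28, 11, 8 bp

EcoRI sites (GAATTC) start at positions 51, 94, 171.
EcoRI cuts after the first base of each site, so after positions 51, 94, 171.
SacI sites (GAGCTC) start at positions 101, 195, 225.
SacI cuts after base 5 of each site (before the last base), so after positions 105, 199, 229.
Combined cut positions: 51, 94, 105, 171, 199, 229.
Linear molecule, 6 cuts → 7 fragments:
  1–51 → 51 bp
  52–94 → 43 bp
  95–105 → 11 bp
  106–171 → 66 bp
  172–199 → 28 bp
  200–229 → 30 bp
  230–237 → 8 bp
Sorted largest to smallest: 66, 51, 43, 30, 28, 11, 8 bp.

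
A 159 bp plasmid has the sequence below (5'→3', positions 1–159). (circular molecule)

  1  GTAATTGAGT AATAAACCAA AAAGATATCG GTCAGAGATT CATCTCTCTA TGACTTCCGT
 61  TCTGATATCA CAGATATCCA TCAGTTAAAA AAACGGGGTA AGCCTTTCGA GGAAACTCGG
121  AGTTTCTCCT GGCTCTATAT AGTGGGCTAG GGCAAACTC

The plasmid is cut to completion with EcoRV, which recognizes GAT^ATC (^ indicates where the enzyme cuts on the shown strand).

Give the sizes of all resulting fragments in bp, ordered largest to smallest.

110, 40, 9 bp

EcoRV sites (GATATC) start at positions 24, 64, 73.
EcoRV cuts after base 3 of each site, so after positions 26, 66, 75.
Circular molecule, 3 cuts → 3 fragments:
  27–66 → 40 bp
  67–75 → 9 bp
  76–159 then 1–26 → 84 + 26 = 110 bp
Sorted largest to smallest: 110, 40, 9 bp.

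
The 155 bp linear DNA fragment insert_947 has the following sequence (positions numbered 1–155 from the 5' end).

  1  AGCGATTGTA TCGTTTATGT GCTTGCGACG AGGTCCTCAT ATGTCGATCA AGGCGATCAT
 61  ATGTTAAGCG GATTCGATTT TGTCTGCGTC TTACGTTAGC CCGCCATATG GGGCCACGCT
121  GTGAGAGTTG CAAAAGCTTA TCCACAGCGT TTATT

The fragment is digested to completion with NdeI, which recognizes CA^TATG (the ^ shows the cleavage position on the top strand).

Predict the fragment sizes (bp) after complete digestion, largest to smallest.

NdeI sites (CATATG) start at positions 38, 58, 105.
NdeI cuts after base 2 of each site, so after positions 39, 59, 106.
Linear molecule, 3 cuts → 4 fragments:
  1–39 → 39 bp
  40–59 → 20 bp
  60–106 → 47 bp
  107–155 → 49 bp
Sorted largest to smallest: 49, 47, 39, 20 bp.

49, 47, 39, 20 bp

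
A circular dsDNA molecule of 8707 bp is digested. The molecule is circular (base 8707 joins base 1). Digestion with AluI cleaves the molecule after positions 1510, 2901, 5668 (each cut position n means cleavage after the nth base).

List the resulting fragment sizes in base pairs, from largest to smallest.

4549, 2767, 1391 bp

Circular molecule, 3 cuts → 3 fragments:
  2901 − 1510 = 1391 bp
  5668 − 2901 = 2767 bp
  wrap: 8707 − 5668 + 1510 = 4549 bp
Sorted largest to smallest: 4549, 2767, 1391 bp.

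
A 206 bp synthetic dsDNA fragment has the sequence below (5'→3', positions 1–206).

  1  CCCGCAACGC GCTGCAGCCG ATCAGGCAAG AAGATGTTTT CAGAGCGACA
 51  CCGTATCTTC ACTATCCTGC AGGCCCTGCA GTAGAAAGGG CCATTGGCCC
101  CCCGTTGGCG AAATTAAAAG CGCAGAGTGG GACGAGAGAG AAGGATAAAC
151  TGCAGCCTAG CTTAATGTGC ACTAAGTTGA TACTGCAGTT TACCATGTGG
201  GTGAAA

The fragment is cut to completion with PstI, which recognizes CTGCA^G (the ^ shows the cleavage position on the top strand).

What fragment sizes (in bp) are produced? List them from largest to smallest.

74, 55, 33, 19, 16, 9 bp

PstI sites (CTGCAG) start at positions 12, 67, 76, 150, 183.
PstI cuts after base 5 of each site (before the last base), so after positions 16, 71, 80, 154, 187.
Linear molecule, 5 cuts → 6 fragments:
  1–16 → 16 bp
  17–71 → 55 bp
  72–80 → 9 bp
  81–154 → 74 bp
  155–187 → 33 bp
  188–206 → 19 bp
Sorted largest to smallest: 74, 55, 33, 19, 16, 9 bp.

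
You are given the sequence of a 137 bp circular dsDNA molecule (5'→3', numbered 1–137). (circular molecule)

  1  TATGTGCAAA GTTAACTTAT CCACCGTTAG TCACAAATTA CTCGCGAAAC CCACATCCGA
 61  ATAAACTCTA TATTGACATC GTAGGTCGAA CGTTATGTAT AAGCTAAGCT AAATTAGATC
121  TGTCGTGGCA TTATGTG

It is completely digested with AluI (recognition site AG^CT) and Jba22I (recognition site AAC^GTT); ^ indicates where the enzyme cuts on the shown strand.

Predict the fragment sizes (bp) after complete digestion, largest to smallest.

120, 12, 5 bp

AluI sites (AGCT) start at positions 102, 107.
AluI cuts after base 2 of each site, so after positions 103, 108.
The Jba22I site (AACGTT) starts at position 89.
Jba22I cuts after base 3 of each site, so after position 91.
Combined cut positions: 91, 103, 108.
Circular molecule, 3 cuts → 3 fragments:
  92–103 → 12 bp
  104–108 → 5 bp
  109–137 then 1–91 → 29 + 91 = 120 bp
Sorted largest to smallest: 120, 12, 5 bp.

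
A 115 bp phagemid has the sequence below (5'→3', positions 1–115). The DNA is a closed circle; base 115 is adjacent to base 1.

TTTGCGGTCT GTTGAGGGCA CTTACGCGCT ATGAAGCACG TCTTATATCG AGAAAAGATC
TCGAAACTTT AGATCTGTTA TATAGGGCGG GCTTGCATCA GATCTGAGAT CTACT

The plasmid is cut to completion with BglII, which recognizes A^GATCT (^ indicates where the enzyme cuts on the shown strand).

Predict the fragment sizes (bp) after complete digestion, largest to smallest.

64, 29, 15, 7 bp

BglII sites (AGATCT) start at positions 56, 71, 100, 107.
BglII cuts after the first base of each site, so after positions 56, 71, 100, 107.
Circular molecule, 4 cuts → 4 fragments:
  57–71 → 15 bp
  72–100 → 29 bp
  101–107 → 7 bp
  108–115 then 1–56 → 8 + 56 = 64 bp
Sorted largest to smallest: 64, 29, 15, 7 bp.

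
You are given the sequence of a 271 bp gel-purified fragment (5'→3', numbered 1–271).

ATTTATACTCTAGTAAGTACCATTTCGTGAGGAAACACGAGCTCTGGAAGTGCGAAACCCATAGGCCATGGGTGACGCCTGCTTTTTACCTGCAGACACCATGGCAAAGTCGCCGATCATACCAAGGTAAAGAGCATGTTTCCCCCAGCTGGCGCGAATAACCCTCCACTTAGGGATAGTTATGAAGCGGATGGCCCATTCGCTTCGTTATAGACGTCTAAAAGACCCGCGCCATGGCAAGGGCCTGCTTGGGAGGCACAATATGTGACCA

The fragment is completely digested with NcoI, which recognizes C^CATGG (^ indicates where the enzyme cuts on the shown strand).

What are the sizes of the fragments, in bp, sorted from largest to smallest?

NcoI sites (CCATGG) start at positions 66, 99, 232.
NcoI cuts after the first base of each site, so after positions 66, 99, 232.
Linear molecule, 3 cuts → 4 fragments:
  1–66 → 66 bp
  67–99 → 33 bp
  100–232 → 133 bp
  233–271 → 39 bp
Sorted largest to smallest: 133, 66, 39, 33 bp.

133, 66, 39, 33 bp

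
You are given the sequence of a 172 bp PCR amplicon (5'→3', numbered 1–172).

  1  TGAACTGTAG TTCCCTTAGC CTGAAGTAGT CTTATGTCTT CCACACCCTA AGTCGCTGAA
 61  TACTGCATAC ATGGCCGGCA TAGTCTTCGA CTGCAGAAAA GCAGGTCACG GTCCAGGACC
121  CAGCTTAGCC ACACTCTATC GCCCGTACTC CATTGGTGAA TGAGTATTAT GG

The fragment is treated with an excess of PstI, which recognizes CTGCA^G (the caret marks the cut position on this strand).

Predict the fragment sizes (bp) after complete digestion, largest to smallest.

The PstI site (CTGCAG) starts at position 91.
PstI cuts after base 5 of each site (before the last base), so after position 95.
Linear molecule, 1 cut → 2 fragments:
  1–95 → 95 bp
  96–172 → 77 bp
Sorted largest to smallest: 95, 77 bp.

95, 77 bp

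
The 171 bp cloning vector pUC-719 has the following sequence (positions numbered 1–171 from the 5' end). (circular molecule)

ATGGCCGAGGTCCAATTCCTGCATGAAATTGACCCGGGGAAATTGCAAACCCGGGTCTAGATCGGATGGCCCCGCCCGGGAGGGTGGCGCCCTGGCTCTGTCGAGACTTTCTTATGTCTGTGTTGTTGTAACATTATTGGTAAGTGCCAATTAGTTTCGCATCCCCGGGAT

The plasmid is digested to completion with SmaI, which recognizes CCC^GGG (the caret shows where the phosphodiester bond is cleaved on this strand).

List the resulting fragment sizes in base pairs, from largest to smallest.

SmaI sites (CCCGGG) start at positions 33, 50, 75, 164.
SmaI cuts after base 3 of each site, so after positions 35, 52, 77, 166.
Circular molecule, 4 cuts → 4 fragments:
  36–52 → 17 bp
  53–77 → 25 bp
  78–166 → 89 bp
  167–171 then 1–35 → 5 + 35 = 40 bp
Sorted largest to smallest: 89, 40, 25, 17 bp.

89, 40, 25, 17 bp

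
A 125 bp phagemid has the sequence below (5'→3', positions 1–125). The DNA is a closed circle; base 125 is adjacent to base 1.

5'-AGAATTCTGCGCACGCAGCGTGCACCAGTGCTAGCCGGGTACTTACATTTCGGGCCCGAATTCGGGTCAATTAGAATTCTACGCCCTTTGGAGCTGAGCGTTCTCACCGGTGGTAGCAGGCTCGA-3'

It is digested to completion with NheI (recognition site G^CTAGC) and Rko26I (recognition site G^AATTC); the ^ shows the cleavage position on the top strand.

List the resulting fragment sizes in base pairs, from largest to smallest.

53, 28, 28, 16 bp

The NheI site (GCTAGC) starts at position 30.
NheI cuts after the first base of each site, so after position 30.
Rko26I sites (GAATTC) start at positions 2, 58, 74.
Rko26I cuts after the first base of each site, so after positions 2, 58, 74.
Combined cut positions: 2, 30, 58, 74.
Circular molecule, 4 cuts → 4 fragments:
  3–30 → 28 bp
  31–58 → 28 bp
  59–74 → 16 bp
  75–125 then 1–2 → 51 + 2 = 53 bp
Sorted largest to smallest: 53, 28, 28, 16 bp.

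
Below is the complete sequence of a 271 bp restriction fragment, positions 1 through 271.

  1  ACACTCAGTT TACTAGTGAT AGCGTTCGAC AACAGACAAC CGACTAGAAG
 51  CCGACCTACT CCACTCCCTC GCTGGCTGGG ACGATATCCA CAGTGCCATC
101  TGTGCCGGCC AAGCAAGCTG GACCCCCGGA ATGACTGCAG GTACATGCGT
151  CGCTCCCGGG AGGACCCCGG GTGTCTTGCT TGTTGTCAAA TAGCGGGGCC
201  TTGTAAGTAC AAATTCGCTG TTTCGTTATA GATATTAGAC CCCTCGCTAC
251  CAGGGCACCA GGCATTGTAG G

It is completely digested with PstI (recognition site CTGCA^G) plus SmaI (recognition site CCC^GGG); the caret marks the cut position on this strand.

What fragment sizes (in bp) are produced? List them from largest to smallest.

The PstI site (CTGCAG) starts at position 135.
PstI cuts after base 5 of each site (before the last base), so after position 139.
SmaI sites (CCCGGG) start at positions 155, 166.
SmaI cuts after base 3 of each site, so after positions 157, 168.
Combined cut positions: 139, 157, 168.
Linear molecule, 3 cuts → 4 fragments:
  1–139 → 139 bp
  140–157 → 18 bp
  158–168 → 11 bp
  169–271 → 103 bp
Sorted largest to smallest: 139, 103, 18, 11 bp.

139, 103, 18, 11 bp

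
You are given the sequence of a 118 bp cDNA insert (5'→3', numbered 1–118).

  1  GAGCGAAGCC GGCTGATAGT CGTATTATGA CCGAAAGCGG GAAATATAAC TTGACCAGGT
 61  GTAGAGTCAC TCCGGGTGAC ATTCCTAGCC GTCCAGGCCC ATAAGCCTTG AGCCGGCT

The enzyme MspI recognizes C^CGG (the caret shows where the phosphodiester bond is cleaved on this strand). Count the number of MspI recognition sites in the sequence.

CCGG occurs starting at positions 9, 72, 113.
MspI cuts at 3 sites.

3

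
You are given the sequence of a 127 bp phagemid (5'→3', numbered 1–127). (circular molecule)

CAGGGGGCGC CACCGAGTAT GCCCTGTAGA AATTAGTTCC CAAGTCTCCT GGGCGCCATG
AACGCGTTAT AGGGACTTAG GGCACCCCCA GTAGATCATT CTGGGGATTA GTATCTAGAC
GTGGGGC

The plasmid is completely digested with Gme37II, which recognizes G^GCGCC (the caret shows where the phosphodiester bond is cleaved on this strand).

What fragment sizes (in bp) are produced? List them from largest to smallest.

81, 46 bp

Gme37II sites (GGCGCC) start at positions 6, 52.
Gme37II cuts after the first base of each site, so after positions 6, 52.
Circular molecule, 2 cuts → 2 fragments:
  7–52 → 46 bp
  53–127 then 1–6 → 75 + 6 = 81 bp
Sorted largest to smallest: 81, 46 bp.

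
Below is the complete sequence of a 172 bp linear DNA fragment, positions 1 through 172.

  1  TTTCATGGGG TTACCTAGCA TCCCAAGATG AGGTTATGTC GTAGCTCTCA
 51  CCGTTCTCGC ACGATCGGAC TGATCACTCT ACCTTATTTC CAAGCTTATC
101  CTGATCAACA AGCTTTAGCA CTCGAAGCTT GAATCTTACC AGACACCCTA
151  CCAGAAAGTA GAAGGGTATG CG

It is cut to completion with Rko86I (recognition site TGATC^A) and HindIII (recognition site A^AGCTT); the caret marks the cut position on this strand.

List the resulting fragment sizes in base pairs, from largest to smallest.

Rko86I sites (TGATCA) start at positions 71, 102.
Rko86I cuts after base 5 of each site (before the last base), so after positions 75, 106.
HindIII sites (AAGCTT) start at positions 92, 110, 125.
HindIII cuts after the first base of each site, so after positions 92, 110, 125.
Combined cut positions: 75, 92, 106, 110, 125.
Linear molecule, 5 cuts → 6 fragments:
  1–75 → 75 bp
  76–92 → 17 bp
  93–106 → 14 bp
  107–110 → 4 bp
  111–125 → 15 bp
  126–172 → 47 bp
Sorted largest to smallest: 75, 47, 17, 15, 14, 4 bp.

75, 47, 17, 15, 14, 4 bp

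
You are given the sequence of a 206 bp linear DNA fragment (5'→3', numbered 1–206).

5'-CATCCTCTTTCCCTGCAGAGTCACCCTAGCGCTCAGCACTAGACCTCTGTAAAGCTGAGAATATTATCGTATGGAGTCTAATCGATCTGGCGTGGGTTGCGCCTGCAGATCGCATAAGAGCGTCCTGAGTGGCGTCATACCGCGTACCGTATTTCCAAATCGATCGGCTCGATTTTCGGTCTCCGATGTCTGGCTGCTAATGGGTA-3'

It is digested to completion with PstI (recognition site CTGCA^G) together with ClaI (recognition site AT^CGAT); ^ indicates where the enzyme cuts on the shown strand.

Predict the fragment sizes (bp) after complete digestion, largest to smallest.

65, 53, 46, 25, 17 bp

PstI sites (CTGCAG) start at positions 13, 103.
PstI cuts after base 5 of each site (before the last base), so after positions 17, 107.
ClaI sites (ATCGAT) start at positions 81, 159.
ClaI cuts after base 2 of each site, so after positions 82, 160.
Combined cut positions: 17, 82, 107, 160.
Linear molecule, 4 cuts → 5 fragments:
  1–17 → 17 bp
  18–82 → 65 bp
  83–107 → 25 bp
  108–160 → 53 bp
  161–206 → 46 bp
Sorted largest to smallest: 65, 53, 46, 25, 17 bp.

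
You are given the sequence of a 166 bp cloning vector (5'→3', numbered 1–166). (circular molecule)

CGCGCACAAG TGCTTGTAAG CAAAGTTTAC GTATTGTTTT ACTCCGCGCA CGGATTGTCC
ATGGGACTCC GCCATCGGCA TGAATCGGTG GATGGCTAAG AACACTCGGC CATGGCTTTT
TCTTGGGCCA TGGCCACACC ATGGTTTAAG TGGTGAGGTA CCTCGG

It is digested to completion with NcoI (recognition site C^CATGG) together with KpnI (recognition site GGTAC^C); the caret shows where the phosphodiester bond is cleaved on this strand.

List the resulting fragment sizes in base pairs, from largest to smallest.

NcoI sites (CCATGG) start at positions 59, 110, 128, 139.
NcoI cuts after the first base of each site, so after positions 59, 110, 128, 139.
The KpnI site (GGTACC) starts at position 157.
KpnI cuts after base 5 of each site (before the last base), so after position 161.
Combined cut positions: 59, 110, 128, 139, 161.
Circular molecule, 5 cuts → 5 fragments:
  60–110 → 51 bp
  111–128 → 18 bp
  129–139 → 11 bp
  140–161 → 22 bp
  162–166 then 1–59 → 5 + 59 = 64 bp
Sorted largest to smallest: 64, 51, 22, 18, 11 bp.

64, 51, 22, 18, 11 bp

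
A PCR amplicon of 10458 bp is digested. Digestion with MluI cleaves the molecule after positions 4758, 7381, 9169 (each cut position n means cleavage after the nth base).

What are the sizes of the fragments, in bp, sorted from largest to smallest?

4758, 2623, 1788, 1289 bp

Linear molecule, 3 cuts → 4 fragments:
  4758 − 0 = 4758 bp
  7381 − 4758 = 2623 bp
  9169 − 7381 = 1788 bp
  10458 − 9169 = 1289 bp
Sorted largest to smallest: 4758, 2623, 1788, 1289 bp.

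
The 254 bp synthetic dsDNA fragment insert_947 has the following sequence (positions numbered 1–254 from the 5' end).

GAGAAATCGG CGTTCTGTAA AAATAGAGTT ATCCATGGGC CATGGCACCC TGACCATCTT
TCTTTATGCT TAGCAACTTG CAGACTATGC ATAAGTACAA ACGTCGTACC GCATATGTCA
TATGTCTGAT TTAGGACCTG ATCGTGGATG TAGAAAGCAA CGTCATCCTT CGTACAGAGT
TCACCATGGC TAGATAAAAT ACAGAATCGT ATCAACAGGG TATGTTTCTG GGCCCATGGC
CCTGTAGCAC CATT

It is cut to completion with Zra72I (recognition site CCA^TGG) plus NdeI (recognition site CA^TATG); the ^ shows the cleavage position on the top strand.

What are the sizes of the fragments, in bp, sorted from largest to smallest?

Zra72I sites (CCATGG) start at positions 33, 40, 184, 234.
Zra72I cuts after base 3 of each site, so after positions 35, 42, 186, 236.
NdeI sites (CATATG) start at positions 112, 119.
NdeI cuts after base 2 of each site, so after positions 113, 120.
Combined cut positions: 35, 42, 113, 120, 186, 236.
Linear molecule, 6 cuts → 7 fragments:
  1–35 → 35 bp
  36–42 → 7 bp
  43–113 → 71 bp
  114–120 → 7 bp
  121–186 → 66 bp
  187–236 → 50 bp
  237–254 → 18 bp
Sorted largest to smallest: 71, 66, 50, 35, 18, 7, 7 bp.

71, 66, 50, 35, 18, 7, 7 bp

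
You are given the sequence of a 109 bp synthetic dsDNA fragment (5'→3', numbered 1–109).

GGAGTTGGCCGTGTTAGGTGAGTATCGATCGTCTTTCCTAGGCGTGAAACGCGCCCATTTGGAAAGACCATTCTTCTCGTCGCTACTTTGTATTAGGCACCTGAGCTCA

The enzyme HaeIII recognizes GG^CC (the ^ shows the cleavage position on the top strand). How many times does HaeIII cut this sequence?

1

GGCC occurs starting at position 7.
HaeIII cuts at 1 site.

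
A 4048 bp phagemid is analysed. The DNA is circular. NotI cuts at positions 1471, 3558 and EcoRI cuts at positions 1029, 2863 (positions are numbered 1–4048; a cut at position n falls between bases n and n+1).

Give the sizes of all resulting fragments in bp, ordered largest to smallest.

1519, 1392, 695, 442 bp

Combined cut positions (sorted): 1029, 1471, 2863, 3558.
Circular molecule, 4 cuts → 4 fragments:
  1471 − 1029 = 442 bp
  2863 − 1471 = 1392 bp
  3558 − 2863 = 695 bp
  wrap: 4048 − 3558 + 1029 = 1519 bp
Sorted largest to smallest: 1519, 1392, 695, 442 bp.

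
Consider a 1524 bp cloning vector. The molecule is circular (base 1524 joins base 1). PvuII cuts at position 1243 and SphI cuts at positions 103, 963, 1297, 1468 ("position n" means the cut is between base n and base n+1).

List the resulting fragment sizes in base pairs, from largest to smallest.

Combined cut positions (sorted): 103, 963, 1243, 1297, 1468.
Circular molecule, 5 cuts → 5 fragments:
  963 − 103 = 860 bp
  1243 − 963 = 280 bp
  1297 − 1243 = 54 bp
  1468 − 1297 = 171 bp
  wrap: 1524 − 1468 + 103 = 159 bp
Sorted largest to smallest: 860, 280, 171, 159, 54 bp.

860, 280, 171, 159, 54 bp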